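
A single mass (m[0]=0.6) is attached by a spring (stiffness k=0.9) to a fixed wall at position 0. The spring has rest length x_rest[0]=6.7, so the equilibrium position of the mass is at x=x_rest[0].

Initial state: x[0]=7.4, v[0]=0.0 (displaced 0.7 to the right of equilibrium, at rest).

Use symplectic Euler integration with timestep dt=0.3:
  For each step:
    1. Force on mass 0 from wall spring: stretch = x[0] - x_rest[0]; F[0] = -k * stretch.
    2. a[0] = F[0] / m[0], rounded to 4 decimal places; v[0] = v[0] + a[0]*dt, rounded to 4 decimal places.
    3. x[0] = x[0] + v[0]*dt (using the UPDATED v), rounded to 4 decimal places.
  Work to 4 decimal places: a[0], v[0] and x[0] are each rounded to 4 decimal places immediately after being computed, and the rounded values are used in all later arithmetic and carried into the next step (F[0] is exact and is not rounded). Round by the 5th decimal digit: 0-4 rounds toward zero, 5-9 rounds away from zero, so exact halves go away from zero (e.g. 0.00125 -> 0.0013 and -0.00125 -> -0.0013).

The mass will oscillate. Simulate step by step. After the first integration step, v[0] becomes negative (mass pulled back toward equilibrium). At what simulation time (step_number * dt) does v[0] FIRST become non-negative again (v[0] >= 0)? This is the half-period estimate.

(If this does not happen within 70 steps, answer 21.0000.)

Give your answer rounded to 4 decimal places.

Answer: 2.7000

Derivation:
Step 0: x=[7.4000] v=[0.0000]
Step 1: x=[7.3055] v=[-0.3150]
Step 2: x=[7.1293] v=[-0.5875]
Step 3: x=[6.8951] v=[-0.7807]
Step 4: x=[6.6346] v=[-0.8685]
Step 5: x=[6.3829] v=[-0.8391]
Step 6: x=[6.1740] v=[-0.6964]
Step 7: x=[6.0361] v=[-0.4597]
Step 8: x=[5.9878] v=[-0.1609]
Step 9: x=[6.0357] v=[0.1596]
First v>=0 after going negative at step 9, time=2.7000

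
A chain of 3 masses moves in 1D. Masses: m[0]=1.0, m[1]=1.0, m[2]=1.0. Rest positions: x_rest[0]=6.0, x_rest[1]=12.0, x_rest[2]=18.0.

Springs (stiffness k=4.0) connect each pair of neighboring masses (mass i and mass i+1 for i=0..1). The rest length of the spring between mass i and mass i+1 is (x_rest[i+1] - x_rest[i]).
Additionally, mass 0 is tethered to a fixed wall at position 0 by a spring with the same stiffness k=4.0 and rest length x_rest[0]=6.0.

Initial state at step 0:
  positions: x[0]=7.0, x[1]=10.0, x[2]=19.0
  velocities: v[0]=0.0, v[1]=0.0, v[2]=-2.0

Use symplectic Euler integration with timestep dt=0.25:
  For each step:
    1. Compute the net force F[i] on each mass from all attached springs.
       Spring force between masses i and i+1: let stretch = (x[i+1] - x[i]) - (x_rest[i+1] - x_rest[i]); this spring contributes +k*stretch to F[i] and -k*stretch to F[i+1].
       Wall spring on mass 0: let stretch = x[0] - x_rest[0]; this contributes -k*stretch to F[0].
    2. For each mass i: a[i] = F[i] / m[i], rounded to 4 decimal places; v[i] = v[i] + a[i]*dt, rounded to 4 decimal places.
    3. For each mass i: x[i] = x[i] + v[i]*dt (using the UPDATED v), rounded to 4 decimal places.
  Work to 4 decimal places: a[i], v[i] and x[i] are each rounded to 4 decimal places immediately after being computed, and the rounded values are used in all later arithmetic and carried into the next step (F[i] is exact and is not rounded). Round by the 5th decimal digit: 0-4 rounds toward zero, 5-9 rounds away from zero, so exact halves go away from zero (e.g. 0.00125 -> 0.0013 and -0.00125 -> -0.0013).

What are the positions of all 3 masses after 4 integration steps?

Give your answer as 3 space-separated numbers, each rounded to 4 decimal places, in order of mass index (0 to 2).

Answer: 5.4414 12.3321 16.1367

Derivation:
Step 0: x=[7.0000 10.0000 19.0000] v=[0.0000 0.0000 -2.0000]
Step 1: x=[6.0000 11.5000 17.7500] v=[-4.0000 6.0000 -5.0000]
Step 2: x=[4.8750 13.1875 16.4375] v=[-4.5000 6.7500 -5.2500]
Step 3: x=[4.6094 13.6094 15.8125] v=[-1.0625 1.6875 -2.5000]
Step 4: x=[5.4414 12.3321 16.1367] v=[3.3281 -5.1094 1.2969]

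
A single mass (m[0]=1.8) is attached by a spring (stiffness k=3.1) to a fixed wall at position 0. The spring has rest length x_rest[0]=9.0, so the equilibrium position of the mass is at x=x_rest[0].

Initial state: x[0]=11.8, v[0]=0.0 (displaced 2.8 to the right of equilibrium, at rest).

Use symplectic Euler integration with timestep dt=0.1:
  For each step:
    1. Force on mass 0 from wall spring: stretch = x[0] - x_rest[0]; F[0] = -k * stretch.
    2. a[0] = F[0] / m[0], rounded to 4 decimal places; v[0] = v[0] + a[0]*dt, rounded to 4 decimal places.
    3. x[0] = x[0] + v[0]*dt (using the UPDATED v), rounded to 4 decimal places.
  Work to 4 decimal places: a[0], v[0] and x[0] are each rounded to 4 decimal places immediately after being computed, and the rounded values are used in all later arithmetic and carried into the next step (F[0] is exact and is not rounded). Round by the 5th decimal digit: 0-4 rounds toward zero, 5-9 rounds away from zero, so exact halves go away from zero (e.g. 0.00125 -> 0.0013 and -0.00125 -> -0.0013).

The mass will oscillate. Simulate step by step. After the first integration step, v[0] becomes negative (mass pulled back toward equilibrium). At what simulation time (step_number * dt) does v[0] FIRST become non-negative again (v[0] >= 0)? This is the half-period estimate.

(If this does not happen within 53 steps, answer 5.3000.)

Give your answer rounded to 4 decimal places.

Step 0: x=[11.8000] v=[0.0000]
Step 1: x=[11.7518] v=[-0.4822]
Step 2: x=[11.6562] v=[-0.9561]
Step 3: x=[11.5148] v=[-1.4136]
Step 4: x=[11.3301] v=[-1.8467]
Step 5: x=[11.1053] v=[-2.2480]
Step 6: x=[10.8442] v=[-2.6106]
Step 7: x=[10.5514] v=[-2.9282]
Step 8: x=[10.2319] v=[-3.1954]
Step 9: x=[9.8911] v=[-3.4076]
Step 10: x=[9.5350] v=[-3.5611]
Step 11: x=[9.1697] v=[-3.6532]
Step 12: x=[8.8015] v=[-3.6824]
Step 13: x=[8.4367] v=[-3.6482]
Step 14: x=[8.0816] v=[-3.5512]
Step 15: x=[7.7423] v=[-3.3930]
Step 16: x=[7.4247] v=[-3.1764]
Step 17: x=[7.1342] v=[-2.9051]
Step 18: x=[6.8758] v=[-2.5838]
Step 19: x=[6.6540] v=[-2.2180]
Step 20: x=[6.4726] v=[-1.8140]
Step 21: x=[6.3347] v=[-1.3787]
Step 22: x=[6.2427] v=[-0.9197]
Step 23: x=[6.1982] v=[-0.4448]
Step 24: x=[6.2020] v=[0.0377]
First v>=0 after going negative at step 24, time=2.4000

Answer: 2.4000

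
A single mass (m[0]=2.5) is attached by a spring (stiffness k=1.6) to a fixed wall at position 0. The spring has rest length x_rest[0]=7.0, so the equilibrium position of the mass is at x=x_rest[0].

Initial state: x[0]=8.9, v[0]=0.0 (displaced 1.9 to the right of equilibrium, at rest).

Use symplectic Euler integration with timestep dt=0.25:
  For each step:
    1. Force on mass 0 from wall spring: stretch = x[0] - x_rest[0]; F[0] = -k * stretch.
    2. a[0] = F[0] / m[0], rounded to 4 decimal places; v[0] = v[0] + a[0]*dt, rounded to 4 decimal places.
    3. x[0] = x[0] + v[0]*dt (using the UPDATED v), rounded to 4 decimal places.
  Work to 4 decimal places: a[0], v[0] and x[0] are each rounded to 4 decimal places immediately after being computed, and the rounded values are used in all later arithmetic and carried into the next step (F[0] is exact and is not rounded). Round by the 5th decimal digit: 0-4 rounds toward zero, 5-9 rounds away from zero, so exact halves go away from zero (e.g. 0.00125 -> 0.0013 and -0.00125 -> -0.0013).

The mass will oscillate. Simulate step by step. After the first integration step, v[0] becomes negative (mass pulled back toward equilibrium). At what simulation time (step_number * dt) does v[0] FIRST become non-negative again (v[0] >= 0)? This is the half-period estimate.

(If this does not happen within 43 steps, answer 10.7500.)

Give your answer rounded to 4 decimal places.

Step 0: x=[8.9000] v=[0.0000]
Step 1: x=[8.8240] v=[-0.3040]
Step 2: x=[8.6750] v=[-0.5959]
Step 3: x=[8.4590] v=[-0.8639]
Step 4: x=[8.1847] v=[-1.0974]
Step 5: x=[7.8630] v=[-1.2870]
Step 6: x=[7.5067] v=[-1.4251]
Step 7: x=[7.1302] v=[-1.5062]
Step 8: x=[6.7485] v=[-1.5270]
Step 9: x=[6.3768] v=[-1.4868]
Step 10: x=[6.0300] v=[-1.3871]
Step 11: x=[5.7220] v=[-1.2319]
Step 12: x=[5.4652] v=[-1.0274]
Step 13: x=[5.2698] v=[-0.7818]
Step 14: x=[5.1436] v=[-0.5050]
Step 15: x=[5.0916] v=[-0.2080]
Step 16: x=[5.1160] v=[0.0974]
First v>=0 after going negative at step 16, time=4.0000

Answer: 4.0000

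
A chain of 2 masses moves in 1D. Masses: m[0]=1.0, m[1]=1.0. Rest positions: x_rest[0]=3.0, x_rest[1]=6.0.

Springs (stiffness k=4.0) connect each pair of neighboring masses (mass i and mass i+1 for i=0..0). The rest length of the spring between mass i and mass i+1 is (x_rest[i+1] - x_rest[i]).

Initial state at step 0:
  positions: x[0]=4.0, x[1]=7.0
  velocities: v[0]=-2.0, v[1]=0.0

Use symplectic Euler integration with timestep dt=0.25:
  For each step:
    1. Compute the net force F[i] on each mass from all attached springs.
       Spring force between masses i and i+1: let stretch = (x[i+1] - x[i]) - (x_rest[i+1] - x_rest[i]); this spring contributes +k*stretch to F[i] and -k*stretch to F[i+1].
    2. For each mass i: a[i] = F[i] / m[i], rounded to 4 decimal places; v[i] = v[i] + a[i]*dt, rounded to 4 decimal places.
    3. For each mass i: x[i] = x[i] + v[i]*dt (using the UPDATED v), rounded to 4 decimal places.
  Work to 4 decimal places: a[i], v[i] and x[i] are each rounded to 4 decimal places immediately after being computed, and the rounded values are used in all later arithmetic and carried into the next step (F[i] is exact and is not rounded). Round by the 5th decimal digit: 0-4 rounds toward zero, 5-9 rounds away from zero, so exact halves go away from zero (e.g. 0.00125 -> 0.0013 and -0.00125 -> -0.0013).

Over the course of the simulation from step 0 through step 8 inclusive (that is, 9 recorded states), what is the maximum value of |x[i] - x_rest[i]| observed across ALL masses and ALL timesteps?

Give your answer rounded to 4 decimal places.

Answer: 1.1816

Derivation:
Step 0: x=[4.0000 7.0000] v=[-2.0000 0.0000]
Step 1: x=[3.5000 7.0000] v=[-2.0000 0.0000]
Step 2: x=[3.1250 6.8750] v=[-1.5000 -0.5000]
Step 3: x=[2.9375 6.5625] v=[-0.7500 -1.2500]
Step 4: x=[2.9063 6.0938] v=[-0.1250 -1.8750]
Step 5: x=[2.9219 5.5782] v=[0.0625 -2.0625]
Step 6: x=[2.8516 5.1485] v=[-0.2812 -1.7188]
Step 7: x=[2.6055 4.8946] v=[-0.9843 -1.0157]
Step 8: x=[2.1817 4.8184] v=[-1.6952 -0.3048]
Max displacement = 1.1816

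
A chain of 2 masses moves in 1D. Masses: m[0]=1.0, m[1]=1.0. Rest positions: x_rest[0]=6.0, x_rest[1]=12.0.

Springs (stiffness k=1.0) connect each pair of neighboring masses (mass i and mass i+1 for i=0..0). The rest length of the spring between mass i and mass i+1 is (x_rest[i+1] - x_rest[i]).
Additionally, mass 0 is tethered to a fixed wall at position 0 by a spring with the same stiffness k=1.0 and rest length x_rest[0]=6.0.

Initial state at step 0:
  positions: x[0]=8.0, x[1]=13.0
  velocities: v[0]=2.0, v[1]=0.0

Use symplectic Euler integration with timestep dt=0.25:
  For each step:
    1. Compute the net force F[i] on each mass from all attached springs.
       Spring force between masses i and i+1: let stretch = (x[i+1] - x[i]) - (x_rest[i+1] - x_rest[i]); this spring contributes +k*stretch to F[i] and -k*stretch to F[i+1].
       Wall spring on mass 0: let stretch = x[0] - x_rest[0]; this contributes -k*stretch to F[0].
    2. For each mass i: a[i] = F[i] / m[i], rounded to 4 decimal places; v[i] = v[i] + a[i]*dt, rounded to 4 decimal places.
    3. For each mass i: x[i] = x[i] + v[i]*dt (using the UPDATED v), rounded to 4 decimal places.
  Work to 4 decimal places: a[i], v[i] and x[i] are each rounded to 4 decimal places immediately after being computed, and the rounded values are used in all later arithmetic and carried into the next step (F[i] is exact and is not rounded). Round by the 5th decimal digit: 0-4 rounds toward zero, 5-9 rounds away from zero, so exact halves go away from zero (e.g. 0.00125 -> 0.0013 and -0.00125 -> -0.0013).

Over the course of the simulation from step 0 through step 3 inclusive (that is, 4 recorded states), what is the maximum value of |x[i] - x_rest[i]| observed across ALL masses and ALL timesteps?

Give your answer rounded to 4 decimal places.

Answer: 2.4024

Derivation:
Step 0: x=[8.0000 13.0000] v=[2.0000 0.0000]
Step 1: x=[8.3125 13.0625] v=[1.2500 0.2500]
Step 2: x=[8.4024 13.2031] v=[0.3594 0.5625]
Step 3: x=[8.2672 13.4187] v=[-0.5410 0.8623]
Max displacement = 2.4024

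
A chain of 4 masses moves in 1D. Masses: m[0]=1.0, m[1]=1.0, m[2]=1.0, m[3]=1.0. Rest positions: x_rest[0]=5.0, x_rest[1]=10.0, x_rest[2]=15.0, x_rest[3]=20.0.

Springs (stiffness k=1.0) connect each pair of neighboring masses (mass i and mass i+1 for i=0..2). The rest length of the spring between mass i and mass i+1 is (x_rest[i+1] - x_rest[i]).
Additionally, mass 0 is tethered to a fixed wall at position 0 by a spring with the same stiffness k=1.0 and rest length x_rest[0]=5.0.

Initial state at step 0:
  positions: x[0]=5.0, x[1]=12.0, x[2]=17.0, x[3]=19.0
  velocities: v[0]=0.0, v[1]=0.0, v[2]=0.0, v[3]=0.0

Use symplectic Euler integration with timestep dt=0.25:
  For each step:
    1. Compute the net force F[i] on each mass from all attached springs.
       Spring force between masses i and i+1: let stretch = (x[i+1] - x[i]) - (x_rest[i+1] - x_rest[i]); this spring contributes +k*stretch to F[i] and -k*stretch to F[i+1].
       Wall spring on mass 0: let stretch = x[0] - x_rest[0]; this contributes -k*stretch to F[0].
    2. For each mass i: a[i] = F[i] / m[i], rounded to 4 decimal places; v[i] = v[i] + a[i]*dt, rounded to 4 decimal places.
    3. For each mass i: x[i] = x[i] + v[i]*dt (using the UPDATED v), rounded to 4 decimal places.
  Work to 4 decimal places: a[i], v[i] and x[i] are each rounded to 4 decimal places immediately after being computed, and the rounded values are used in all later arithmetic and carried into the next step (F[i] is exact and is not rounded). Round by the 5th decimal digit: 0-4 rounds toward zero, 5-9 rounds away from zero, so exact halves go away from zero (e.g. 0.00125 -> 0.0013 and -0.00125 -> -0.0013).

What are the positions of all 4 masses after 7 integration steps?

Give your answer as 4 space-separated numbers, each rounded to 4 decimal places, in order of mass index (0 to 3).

Answer: 6.2327 9.7399 14.4231 21.8925

Derivation:
Step 0: x=[5.0000 12.0000 17.0000 19.0000] v=[0.0000 0.0000 0.0000 0.0000]
Step 1: x=[5.1250 11.8750 16.8125 19.1875] v=[0.5000 -0.5000 -0.7500 0.7500]
Step 2: x=[5.3516 11.6367 16.4649 19.5391] v=[0.9063 -0.9531 -1.3906 1.4063]
Step 3: x=[5.6365 11.3074 16.0076 20.0111] v=[1.1397 -1.3173 -1.8291 1.8878]
Step 4: x=[5.9236 10.9174 15.5068 20.5453] v=[1.1483 -1.5600 -2.0033 2.1369]
Step 5: x=[6.1526 10.5021 15.0341 21.0771] v=[0.9159 -1.6611 -1.8910 2.1273]
Step 6: x=[6.2689 10.0982 14.6558 21.5438] v=[0.4651 -1.6155 -1.5133 1.8666]
Step 7: x=[6.2327 9.7399 14.4231 21.8925] v=[-0.1448 -1.4334 -0.9307 1.3946]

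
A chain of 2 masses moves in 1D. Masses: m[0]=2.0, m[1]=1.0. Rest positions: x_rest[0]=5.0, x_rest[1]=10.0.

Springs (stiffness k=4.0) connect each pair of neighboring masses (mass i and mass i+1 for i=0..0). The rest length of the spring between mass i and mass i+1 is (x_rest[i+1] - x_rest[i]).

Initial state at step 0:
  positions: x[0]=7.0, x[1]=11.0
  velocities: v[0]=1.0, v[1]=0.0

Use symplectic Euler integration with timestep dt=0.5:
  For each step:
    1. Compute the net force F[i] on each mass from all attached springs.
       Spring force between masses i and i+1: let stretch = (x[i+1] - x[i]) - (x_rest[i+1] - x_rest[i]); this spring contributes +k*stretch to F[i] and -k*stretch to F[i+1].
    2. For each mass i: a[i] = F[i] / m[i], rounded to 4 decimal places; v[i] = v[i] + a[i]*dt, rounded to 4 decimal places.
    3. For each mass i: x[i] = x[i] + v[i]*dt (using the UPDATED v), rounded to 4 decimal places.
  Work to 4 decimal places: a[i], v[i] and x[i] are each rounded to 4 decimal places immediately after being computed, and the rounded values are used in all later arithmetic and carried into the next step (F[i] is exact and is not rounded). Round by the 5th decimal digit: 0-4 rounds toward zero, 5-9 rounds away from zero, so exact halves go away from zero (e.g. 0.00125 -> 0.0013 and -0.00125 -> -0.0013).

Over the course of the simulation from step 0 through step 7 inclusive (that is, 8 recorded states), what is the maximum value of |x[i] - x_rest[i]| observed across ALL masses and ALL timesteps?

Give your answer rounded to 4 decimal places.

Step 0: x=[7.0000 11.0000] v=[1.0000 0.0000]
Step 1: x=[7.0000 12.0000] v=[0.0000 2.0000]
Step 2: x=[7.0000 13.0000] v=[0.0000 2.0000]
Step 3: x=[7.5000 13.0000] v=[1.0000 0.0000]
Step 4: x=[8.2500 12.5000] v=[1.5000 -1.0000]
Step 5: x=[8.6250 12.7500] v=[0.7500 0.5000]
Step 6: x=[8.5625 13.8750] v=[-0.1250 2.2500]
Step 7: x=[8.6563 14.6875] v=[0.1875 1.6250]
Max displacement = 4.6875

Answer: 4.6875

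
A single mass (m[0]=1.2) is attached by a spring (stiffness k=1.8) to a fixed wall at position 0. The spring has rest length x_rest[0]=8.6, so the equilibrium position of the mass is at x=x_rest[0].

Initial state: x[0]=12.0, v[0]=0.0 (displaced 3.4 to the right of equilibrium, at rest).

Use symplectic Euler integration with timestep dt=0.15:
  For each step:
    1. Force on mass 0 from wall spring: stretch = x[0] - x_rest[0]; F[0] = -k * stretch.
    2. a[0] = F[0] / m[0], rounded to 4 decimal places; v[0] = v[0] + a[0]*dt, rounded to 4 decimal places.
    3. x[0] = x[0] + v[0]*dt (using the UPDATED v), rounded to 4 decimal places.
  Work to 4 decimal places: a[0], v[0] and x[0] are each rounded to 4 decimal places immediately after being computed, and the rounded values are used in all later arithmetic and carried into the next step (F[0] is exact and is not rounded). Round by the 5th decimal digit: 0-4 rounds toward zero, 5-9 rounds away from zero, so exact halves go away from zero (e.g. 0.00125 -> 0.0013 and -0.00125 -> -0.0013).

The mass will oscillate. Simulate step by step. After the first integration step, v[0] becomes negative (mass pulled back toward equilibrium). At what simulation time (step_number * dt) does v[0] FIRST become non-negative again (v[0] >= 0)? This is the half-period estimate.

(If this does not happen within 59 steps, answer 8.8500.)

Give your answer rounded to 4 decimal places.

Answer: 2.7000

Derivation:
Step 0: x=[12.0000] v=[0.0000]
Step 1: x=[11.8853] v=[-0.7650]
Step 2: x=[11.6597] v=[-1.5042]
Step 3: x=[11.3308] v=[-2.1926]
Step 4: x=[10.9098] v=[-2.8070]
Step 5: x=[10.4108] v=[-3.3267]
Step 6: x=[9.8507] v=[-3.7341]
Step 7: x=[9.2484] v=[-4.0155]
Step 8: x=[8.6242] v=[-4.1614]
Step 9: x=[7.9992] v=[-4.1668]
Step 10: x=[7.3945] v=[-4.0316]
Step 11: x=[6.8304] v=[-3.7604]
Step 12: x=[6.3261] v=[-3.3622]
Step 13: x=[5.8985] v=[-2.8506]
Step 14: x=[5.5621] v=[-2.2428]
Step 15: x=[5.3282] v=[-1.5593]
Step 16: x=[5.2047] v=[-0.8231]
Step 17: x=[5.1958] v=[-0.0592]
Step 18: x=[5.3018] v=[0.7067]
First v>=0 after going negative at step 18, time=2.7000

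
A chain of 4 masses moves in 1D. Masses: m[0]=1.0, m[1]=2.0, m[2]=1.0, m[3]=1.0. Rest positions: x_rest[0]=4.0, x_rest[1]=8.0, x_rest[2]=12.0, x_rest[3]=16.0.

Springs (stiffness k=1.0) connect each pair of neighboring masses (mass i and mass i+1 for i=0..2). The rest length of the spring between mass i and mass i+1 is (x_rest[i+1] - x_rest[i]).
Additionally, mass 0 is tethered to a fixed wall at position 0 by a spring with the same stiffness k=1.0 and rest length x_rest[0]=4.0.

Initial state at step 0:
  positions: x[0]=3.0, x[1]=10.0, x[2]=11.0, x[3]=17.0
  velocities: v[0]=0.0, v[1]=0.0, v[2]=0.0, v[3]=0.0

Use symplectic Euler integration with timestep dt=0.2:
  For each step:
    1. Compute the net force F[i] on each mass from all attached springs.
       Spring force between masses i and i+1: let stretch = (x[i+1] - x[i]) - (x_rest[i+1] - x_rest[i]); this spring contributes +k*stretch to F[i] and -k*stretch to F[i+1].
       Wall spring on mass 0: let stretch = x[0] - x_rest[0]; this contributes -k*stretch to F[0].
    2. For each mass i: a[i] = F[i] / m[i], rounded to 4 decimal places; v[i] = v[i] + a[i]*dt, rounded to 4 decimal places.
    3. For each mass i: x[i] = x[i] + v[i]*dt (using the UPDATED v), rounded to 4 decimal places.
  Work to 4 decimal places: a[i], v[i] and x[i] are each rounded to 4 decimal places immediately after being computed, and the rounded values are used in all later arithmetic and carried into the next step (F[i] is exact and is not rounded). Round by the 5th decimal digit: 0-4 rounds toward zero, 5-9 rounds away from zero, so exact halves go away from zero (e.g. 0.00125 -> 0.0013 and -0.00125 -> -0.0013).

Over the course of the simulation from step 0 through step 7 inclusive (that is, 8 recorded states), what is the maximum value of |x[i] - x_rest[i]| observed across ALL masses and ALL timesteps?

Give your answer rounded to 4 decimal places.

Answer: 2.1211

Derivation:
Step 0: x=[3.0000 10.0000 11.0000 17.0000] v=[0.0000 0.0000 0.0000 0.0000]
Step 1: x=[3.1600 9.8800 11.2000 16.9200] v=[0.8000 -0.6000 1.0000 -0.4000]
Step 2: x=[3.4624 9.6520 11.5760 16.7712] v=[1.5120 -1.1400 1.8800 -0.7440]
Step 3: x=[3.8739 9.3387 12.0828 16.5746] v=[2.0574 -1.5666 2.5342 -0.9830]
Step 4: x=[4.3490 8.9710 12.6595 16.3583] v=[2.3756 -1.8387 2.8837 -1.0814]
Step 5: x=[4.8350 8.5846 13.2367 16.1541] v=[2.4302 -1.9321 2.8858 -1.0212]
Step 6: x=[5.2776 8.2162 13.7445 15.9932] v=[2.2131 -1.8418 2.5389 -0.8047]
Step 7: x=[5.6267 7.8996 14.1211 15.9023] v=[1.7453 -1.5828 1.8830 -0.4544]
Max displacement = 2.1211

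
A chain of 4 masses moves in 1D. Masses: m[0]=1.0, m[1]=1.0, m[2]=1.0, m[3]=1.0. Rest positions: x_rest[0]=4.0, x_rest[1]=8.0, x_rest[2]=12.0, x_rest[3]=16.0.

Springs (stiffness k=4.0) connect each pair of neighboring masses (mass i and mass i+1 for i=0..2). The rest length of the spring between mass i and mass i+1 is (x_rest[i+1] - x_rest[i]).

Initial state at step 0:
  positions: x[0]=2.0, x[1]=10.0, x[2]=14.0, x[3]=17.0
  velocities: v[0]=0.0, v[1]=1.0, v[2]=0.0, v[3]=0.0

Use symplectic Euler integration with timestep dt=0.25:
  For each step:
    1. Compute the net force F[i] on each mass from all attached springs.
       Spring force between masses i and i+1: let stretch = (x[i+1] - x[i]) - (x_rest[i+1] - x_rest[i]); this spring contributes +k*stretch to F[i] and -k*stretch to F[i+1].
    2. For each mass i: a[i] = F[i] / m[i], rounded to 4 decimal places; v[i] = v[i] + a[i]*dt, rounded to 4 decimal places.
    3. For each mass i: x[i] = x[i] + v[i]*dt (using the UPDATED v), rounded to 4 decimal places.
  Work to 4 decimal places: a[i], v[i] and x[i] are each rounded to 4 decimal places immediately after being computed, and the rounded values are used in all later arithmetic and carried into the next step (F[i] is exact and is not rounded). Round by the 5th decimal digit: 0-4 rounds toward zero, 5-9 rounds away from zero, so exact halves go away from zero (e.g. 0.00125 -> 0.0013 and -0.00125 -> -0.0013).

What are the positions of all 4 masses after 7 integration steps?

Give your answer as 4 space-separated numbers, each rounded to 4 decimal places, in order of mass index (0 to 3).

Step 0: x=[2.0000 10.0000 14.0000 17.0000] v=[0.0000 1.0000 0.0000 0.0000]
Step 1: x=[3.0000 9.2500 13.7500 17.2500] v=[4.0000 -3.0000 -1.0000 1.0000]
Step 2: x=[4.5625 8.0625 13.2500 17.6250] v=[6.2500 -4.7500 -2.0000 1.5000]
Step 3: x=[6.0000 7.2969 12.5469 17.9063] v=[5.7500 -3.0625 -2.8125 1.1250]
Step 4: x=[6.7617 7.5196 11.8711 17.8477] v=[3.0469 0.8906 -2.7031 -0.2344]
Step 5: x=[6.7129 8.6407 11.6016 17.2950] v=[-0.1952 4.4842 -1.0780 -2.2110]
Step 6: x=[6.1461 10.0200 12.0152 16.3189] v=[-2.2674 5.5173 1.6545 -3.9044]
Step 7: x=[5.5477 10.9297 13.0060 15.2669] v=[-2.3935 3.6386 3.9630 -4.2081]

Answer: 5.5477 10.9297 13.0060 15.2669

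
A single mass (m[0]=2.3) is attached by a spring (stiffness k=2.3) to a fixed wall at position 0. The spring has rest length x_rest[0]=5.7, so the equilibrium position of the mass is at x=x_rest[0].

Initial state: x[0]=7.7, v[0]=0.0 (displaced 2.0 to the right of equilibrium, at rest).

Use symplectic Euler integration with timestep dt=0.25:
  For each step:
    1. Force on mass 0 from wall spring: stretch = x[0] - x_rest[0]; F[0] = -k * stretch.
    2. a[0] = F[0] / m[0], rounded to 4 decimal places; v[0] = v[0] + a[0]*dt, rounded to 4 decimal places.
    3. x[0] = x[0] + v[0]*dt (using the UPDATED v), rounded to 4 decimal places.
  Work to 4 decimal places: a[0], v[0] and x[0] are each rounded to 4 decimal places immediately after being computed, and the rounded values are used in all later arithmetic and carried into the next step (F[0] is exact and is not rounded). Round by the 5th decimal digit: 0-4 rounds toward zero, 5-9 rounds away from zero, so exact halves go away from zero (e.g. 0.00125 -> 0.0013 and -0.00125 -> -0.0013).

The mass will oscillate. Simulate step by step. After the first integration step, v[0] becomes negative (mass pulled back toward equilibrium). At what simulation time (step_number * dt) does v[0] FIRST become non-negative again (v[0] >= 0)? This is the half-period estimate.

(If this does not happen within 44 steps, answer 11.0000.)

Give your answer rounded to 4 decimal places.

Step 0: x=[7.7000] v=[0.0000]
Step 1: x=[7.5750] v=[-0.5000]
Step 2: x=[7.3328] v=[-0.9688]
Step 3: x=[6.9886] v=[-1.3770]
Step 4: x=[6.5638] v=[-1.6992]
Step 5: x=[6.0850] v=[-1.9152]
Step 6: x=[5.5821] v=[-2.0115]
Step 7: x=[5.0866] v=[-1.9820]
Step 8: x=[4.6294] v=[-1.8287]
Step 9: x=[4.2391] v=[-1.5611]
Step 10: x=[3.9401] v=[-1.1959]
Step 11: x=[3.7511] v=[-0.7559]
Step 12: x=[3.6839] v=[-0.2687]
Step 13: x=[3.7427] v=[0.2353]
First v>=0 after going negative at step 13, time=3.2500

Answer: 3.2500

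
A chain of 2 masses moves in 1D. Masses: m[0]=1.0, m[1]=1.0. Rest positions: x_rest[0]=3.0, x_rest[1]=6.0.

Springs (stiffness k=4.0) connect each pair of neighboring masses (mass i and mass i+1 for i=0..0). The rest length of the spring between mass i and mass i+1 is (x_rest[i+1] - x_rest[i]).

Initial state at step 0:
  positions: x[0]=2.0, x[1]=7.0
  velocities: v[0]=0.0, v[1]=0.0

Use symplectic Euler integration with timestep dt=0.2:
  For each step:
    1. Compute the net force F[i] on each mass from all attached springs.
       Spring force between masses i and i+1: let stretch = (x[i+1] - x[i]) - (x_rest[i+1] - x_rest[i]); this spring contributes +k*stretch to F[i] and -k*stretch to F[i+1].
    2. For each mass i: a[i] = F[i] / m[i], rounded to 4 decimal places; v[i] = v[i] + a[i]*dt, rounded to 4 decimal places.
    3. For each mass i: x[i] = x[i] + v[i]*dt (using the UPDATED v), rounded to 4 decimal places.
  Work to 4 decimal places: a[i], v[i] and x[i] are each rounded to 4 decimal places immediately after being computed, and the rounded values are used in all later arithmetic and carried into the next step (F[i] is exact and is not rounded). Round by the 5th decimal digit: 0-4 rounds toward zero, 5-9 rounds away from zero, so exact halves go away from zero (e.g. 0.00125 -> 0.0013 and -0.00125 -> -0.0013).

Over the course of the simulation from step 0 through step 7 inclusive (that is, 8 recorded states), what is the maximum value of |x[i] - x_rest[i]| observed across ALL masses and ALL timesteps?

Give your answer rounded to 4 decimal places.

Answer: 1.0425

Derivation:
Step 0: x=[2.0000 7.0000] v=[0.0000 0.0000]
Step 1: x=[2.3200 6.6800] v=[1.6000 -1.6000]
Step 2: x=[2.8576 6.1424] v=[2.6880 -2.6880]
Step 3: x=[3.4408 5.5592] v=[2.9158 -2.9158]
Step 4: x=[3.8829 5.1171] v=[2.2105 -2.2105]
Step 5: x=[4.0425 4.9575] v=[0.7979 -0.7979]
Step 6: x=[3.8685 5.1315] v=[-0.8701 0.8701]
Step 7: x=[3.4166 5.5834] v=[-2.2597 2.2597]
Max displacement = 1.0425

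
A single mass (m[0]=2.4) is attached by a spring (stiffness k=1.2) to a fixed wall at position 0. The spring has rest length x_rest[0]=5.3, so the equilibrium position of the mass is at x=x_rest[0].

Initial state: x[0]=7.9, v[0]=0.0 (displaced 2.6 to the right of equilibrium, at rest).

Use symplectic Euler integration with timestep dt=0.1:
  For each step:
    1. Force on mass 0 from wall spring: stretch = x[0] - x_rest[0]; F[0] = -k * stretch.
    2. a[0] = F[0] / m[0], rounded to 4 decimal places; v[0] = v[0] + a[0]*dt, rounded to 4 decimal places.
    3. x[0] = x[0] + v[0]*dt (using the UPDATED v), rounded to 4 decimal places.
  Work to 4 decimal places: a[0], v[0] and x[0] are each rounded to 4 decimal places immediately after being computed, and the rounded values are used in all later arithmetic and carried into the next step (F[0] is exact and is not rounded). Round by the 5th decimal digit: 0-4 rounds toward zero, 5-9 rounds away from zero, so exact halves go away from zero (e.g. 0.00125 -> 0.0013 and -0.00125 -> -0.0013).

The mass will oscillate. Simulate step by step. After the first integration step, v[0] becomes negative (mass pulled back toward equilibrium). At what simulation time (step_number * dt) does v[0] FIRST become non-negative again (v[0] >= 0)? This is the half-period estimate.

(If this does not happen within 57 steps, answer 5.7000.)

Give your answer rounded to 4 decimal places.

Step 0: x=[7.9000] v=[0.0000]
Step 1: x=[7.8870] v=[-0.1300]
Step 2: x=[7.8611] v=[-0.2594]
Step 3: x=[7.8224] v=[-0.3875]
Step 4: x=[7.7710] v=[-0.5136]
Step 5: x=[7.7073] v=[-0.6372]
Step 6: x=[7.6315] v=[-0.7576]
Step 7: x=[7.5441] v=[-0.8742]
Step 8: x=[7.4455] v=[-0.9864]
Step 9: x=[7.3361] v=[-1.0937]
Step 10: x=[7.2166] v=[-1.1955]
Step 11: x=[7.0875] v=[-1.2913]
Step 12: x=[6.9494] v=[-1.3807]
Step 13: x=[6.8031] v=[-1.4632]
Step 14: x=[6.6493] v=[-1.5384]
Step 15: x=[6.4887] v=[-1.6059]
Step 16: x=[6.3222] v=[-1.6653]
Step 17: x=[6.1506] v=[-1.7164]
Step 18: x=[5.9747] v=[-1.7589]
Step 19: x=[5.7954] v=[-1.7926]
Step 20: x=[5.6137] v=[-1.8174]
Step 21: x=[5.4304] v=[-1.8331]
Step 22: x=[5.2464] v=[-1.8396]
Step 23: x=[5.0627] v=[-1.8369]
Step 24: x=[4.8802] v=[-1.8250]
Step 25: x=[4.6998] v=[-1.8040]
Step 26: x=[4.5224] v=[-1.7740]
Step 27: x=[4.3489] v=[-1.7351]
Step 28: x=[4.1802] v=[-1.6875]
Step 29: x=[4.0171] v=[-1.6315]
Step 30: x=[3.8604] v=[-1.5674]
Step 31: x=[3.7109] v=[-1.4954]
Step 32: x=[3.5693] v=[-1.4159]
Step 33: x=[3.4364] v=[-1.3294]
Step 34: x=[3.3128] v=[-1.2362]
Step 35: x=[3.1991] v=[-1.1368]
Step 36: x=[3.0959] v=[-1.0318]
Step 37: x=[3.0037] v=[-0.9216]
Step 38: x=[2.9230] v=[-0.8068]
Step 39: x=[2.8542] v=[-0.6880]
Step 40: x=[2.7976] v=[-0.5657]
Step 41: x=[2.7535] v=[-0.4406]
Step 42: x=[2.7222] v=[-0.3133]
Step 43: x=[2.7038] v=[-0.1844]
Step 44: x=[2.6983] v=[-0.0546]
Step 45: x=[2.7059] v=[0.0755]
First v>=0 after going negative at step 45, time=4.5000

Answer: 4.5000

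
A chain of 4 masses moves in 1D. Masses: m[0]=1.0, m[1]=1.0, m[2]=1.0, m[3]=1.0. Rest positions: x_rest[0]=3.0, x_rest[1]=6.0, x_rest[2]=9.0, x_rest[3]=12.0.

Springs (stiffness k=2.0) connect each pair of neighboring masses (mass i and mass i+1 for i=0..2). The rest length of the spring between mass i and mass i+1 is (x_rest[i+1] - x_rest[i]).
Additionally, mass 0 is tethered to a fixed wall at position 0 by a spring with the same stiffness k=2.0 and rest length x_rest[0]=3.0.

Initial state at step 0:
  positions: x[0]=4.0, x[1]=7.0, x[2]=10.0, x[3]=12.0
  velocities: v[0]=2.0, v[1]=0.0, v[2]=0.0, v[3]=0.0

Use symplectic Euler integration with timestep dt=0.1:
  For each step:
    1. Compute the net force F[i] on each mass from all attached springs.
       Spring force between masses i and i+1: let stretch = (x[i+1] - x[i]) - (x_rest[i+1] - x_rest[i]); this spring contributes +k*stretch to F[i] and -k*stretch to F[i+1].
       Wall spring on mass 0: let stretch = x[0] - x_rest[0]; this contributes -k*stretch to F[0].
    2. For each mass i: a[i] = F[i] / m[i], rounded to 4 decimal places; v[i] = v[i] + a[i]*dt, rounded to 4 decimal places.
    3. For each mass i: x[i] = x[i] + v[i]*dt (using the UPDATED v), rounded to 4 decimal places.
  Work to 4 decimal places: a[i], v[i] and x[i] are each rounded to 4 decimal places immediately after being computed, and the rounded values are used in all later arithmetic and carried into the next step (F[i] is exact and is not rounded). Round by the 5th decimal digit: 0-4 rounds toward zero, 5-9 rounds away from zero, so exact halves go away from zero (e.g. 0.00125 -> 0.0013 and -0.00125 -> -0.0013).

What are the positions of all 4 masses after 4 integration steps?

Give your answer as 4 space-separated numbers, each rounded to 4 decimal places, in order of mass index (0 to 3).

Step 0: x=[4.0000 7.0000 10.0000 12.0000] v=[2.0000 0.0000 0.0000 0.0000]
Step 1: x=[4.1800 7.0000 9.9800 12.0200] v=[1.8000 0.0000 -0.2000 0.2000]
Step 2: x=[4.3328 7.0032 9.9412 12.0592] v=[1.5280 0.0320 -0.3880 0.3920]
Step 3: x=[4.4524 7.0118 9.8860 12.1160] v=[1.1955 0.0855 -0.5520 0.5684]
Step 4: x=[4.5341 7.0267 9.8179 12.1882] v=[0.8169 0.1485 -0.6808 0.7224]

Answer: 4.5341 7.0267 9.8179 12.1882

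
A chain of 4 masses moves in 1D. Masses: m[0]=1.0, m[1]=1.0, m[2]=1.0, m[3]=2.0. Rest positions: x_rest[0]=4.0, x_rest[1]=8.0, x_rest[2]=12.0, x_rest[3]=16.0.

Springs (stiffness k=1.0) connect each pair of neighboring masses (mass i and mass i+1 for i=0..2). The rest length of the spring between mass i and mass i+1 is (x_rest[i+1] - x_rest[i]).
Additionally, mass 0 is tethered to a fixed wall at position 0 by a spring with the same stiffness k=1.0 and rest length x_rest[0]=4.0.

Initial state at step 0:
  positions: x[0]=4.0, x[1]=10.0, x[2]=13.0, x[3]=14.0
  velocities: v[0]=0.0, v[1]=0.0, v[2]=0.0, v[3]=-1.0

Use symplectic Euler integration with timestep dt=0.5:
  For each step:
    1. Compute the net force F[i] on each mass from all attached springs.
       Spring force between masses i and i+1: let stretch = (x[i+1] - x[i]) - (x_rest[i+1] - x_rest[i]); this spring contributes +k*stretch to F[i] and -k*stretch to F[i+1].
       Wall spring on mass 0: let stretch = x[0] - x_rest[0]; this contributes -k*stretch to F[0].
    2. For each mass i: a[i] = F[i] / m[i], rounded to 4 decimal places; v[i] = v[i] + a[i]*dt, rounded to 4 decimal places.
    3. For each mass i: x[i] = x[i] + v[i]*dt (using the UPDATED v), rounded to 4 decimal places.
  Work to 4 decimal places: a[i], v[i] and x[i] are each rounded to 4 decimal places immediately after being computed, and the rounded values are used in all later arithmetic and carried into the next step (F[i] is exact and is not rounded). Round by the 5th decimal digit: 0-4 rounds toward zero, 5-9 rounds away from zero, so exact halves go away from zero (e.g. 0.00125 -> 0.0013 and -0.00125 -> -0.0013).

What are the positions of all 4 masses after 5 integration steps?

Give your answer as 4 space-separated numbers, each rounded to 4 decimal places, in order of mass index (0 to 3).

Step 0: x=[4.0000 10.0000 13.0000 14.0000] v=[0.0000 0.0000 0.0000 -1.0000]
Step 1: x=[4.5000 9.2500 12.5000 13.8750] v=[1.0000 -1.5000 -1.0000 -0.2500]
Step 2: x=[5.0625 8.1250 11.5313 14.0782] v=[1.1250 -2.2500 -1.9375 0.4063]
Step 3: x=[5.1250 7.0860 10.3477 14.4630] v=[0.1250 -2.0781 -2.3672 0.7696]
Step 4: x=[4.3965 6.3721 9.3775 14.8334] v=[-1.4570 -1.4278 -1.9404 0.7408]
Step 5: x=[3.0628 5.9157 9.0199 15.0218] v=[-2.6675 -0.9129 -0.7152 0.3768]

Answer: 3.0628 5.9157 9.0199 15.0218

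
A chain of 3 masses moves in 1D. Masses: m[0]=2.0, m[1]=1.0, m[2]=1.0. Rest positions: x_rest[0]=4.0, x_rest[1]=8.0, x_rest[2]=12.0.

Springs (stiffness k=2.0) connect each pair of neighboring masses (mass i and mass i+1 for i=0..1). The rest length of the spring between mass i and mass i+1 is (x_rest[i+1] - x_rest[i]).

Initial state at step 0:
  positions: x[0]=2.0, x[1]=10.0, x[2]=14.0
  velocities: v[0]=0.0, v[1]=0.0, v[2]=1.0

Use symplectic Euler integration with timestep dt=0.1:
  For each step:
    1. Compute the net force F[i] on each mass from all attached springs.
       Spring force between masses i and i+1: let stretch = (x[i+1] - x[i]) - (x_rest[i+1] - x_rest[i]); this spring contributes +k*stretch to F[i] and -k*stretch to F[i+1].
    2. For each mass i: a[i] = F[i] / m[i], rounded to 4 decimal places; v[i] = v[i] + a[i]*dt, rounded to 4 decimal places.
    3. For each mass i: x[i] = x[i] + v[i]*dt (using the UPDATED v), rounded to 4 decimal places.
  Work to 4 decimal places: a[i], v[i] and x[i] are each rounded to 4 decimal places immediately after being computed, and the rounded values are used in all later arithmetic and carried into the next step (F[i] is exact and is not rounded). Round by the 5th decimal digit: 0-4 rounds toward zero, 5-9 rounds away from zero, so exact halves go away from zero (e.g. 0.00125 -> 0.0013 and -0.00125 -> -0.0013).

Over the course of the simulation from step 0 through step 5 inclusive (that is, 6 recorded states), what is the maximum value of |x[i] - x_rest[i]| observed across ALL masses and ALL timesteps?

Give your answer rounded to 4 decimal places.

Step 0: x=[2.0000 10.0000 14.0000] v=[0.0000 0.0000 1.0000]
Step 1: x=[2.0400 9.9200 14.1000] v=[0.4000 -0.8000 1.0000]
Step 2: x=[2.1188 9.7660 14.1964] v=[0.7880 -1.5400 0.9640]
Step 3: x=[2.2341 9.5477 14.2842] v=[1.1527 -2.1834 0.8779]
Step 4: x=[2.3825 9.2778 14.3573] v=[1.4841 -2.6988 0.7306]
Step 5: x=[2.5599 8.9716 14.4088] v=[1.7736 -3.0620 0.5147]
Max displacement = 2.4088

Answer: 2.4088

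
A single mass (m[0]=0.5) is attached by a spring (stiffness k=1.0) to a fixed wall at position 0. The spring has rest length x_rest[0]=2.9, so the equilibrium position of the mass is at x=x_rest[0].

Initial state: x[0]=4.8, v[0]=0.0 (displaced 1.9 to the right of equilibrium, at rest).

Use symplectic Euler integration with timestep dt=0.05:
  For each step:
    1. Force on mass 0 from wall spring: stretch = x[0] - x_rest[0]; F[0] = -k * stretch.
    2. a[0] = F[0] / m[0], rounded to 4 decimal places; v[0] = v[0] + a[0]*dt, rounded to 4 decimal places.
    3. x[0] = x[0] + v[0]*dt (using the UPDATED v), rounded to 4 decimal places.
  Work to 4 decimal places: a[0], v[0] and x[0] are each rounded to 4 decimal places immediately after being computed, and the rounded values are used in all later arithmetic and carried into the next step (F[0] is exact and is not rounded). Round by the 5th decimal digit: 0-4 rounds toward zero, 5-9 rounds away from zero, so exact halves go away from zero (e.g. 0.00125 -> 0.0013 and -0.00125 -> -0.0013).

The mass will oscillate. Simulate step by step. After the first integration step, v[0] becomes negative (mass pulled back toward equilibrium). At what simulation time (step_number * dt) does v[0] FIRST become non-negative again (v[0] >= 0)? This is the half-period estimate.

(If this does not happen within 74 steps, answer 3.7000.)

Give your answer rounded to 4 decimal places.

Step 0: x=[4.8000] v=[0.0000]
Step 1: x=[4.7905] v=[-0.1900]
Step 2: x=[4.7715] v=[-0.3791]
Step 3: x=[4.7432] v=[-0.5663]
Step 4: x=[4.7057] v=[-0.7506]
Step 5: x=[4.6591] v=[-0.9312]
Step 6: x=[4.6037] v=[-1.1071]
Step 7: x=[4.5398] v=[-1.2775]
Step 8: x=[4.4677] v=[-1.4415]
Step 9: x=[4.3878] v=[-1.5983]
Step 10: x=[4.3004] v=[-1.7471]
Step 11: x=[4.2060] v=[-1.8871]
Step 12: x=[4.1051] v=[-2.0177]
Step 13: x=[3.9982] v=[-2.1382]
Step 14: x=[3.8858] v=[-2.2480]
Step 15: x=[3.7685] v=[-2.3466]
Step 16: x=[3.6468] v=[-2.4335]
Step 17: x=[3.5214] v=[-2.5082]
Step 18: x=[3.3929] v=[-2.5703]
Step 19: x=[3.2619] v=[-2.6196]
Step 20: x=[3.1291] v=[-2.6558]
Step 21: x=[2.9952] v=[-2.6787]
Step 22: x=[2.8608] v=[-2.6882]
Step 23: x=[2.7266] v=[-2.6843]
Step 24: x=[2.5933] v=[-2.6670]
Step 25: x=[2.4615] v=[-2.6363]
Step 26: x=[2.3319] v=[-2.5925]
Step 27: x=[2.2051] v=[-2.5357]
Step 28: x=[2.0818] v=[-2.4662]
Step 29: x=[1.9626] v=[-2.3844]
Step 30: x=[1.8481] v=[-2.2907]
Step 31: x=[1.7388] v=[-2.1855]
Step 32: x=[1.6353] v=[-2.0694]
Step 33: x=[1.5382] v=[-1.9429]
Step 34: x=[1.4479] v=[-1.8067]
Step 35: x=[1.3648] v=[-1.6615]
Step 36: x=[1.2894] v=[-1.5080]
Step 37: x=[1.2221] v=[-1.3469]
Step 38: x=[1.1631] v=[-1.1791]
Step 39: x=[1.1128] v=[-1.0054]
Step 40: x=[1.0715] v=[-0.8267]
Step 41: x=[1.0393] v=[-0.6439]
Step 42: x=[1.0164] v=[-0.4578]
Step 43: x=[1.0029] v=[-0.2694]
Step 44: x=[0.9989] v=[-0.0797]
Step 45: x=[1.0044] v=[0.1104]
First v>=0 after going negative at step 45, time=2.2500

Answer: 2.2500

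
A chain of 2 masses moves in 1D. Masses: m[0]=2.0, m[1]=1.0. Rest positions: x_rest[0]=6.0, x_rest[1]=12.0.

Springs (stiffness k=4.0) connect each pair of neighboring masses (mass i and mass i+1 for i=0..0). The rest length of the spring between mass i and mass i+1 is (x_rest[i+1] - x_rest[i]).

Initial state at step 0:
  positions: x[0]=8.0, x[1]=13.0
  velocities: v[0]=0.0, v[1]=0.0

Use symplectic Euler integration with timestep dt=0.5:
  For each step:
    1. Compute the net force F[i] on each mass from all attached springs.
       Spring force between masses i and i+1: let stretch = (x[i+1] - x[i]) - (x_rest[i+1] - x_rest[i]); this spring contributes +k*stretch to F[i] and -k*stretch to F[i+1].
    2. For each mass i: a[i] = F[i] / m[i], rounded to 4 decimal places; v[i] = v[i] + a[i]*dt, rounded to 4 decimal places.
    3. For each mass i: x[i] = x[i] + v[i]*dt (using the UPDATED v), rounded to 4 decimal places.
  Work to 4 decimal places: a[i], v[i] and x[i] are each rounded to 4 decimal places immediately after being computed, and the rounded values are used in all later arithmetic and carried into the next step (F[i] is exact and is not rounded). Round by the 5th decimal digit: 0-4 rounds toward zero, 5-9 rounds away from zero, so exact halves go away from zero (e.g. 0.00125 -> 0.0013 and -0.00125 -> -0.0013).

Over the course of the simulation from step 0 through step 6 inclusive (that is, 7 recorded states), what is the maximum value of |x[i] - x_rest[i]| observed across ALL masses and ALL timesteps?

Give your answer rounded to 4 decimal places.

Answer: 2.5000

Derivation:
Step 0: x=[8.0000 13.0000] v=[0.0000 0.0000]
Step 1: x=[7.5000 14.0000] v=[-1.0000 2.0000]
Step 2: x=[7.2500 14.5000] v=[-0.5000 1.0000]
Step 3: x=[7.6250 13.7500] v=[0.7500 -1.5000]
Step 4: x=[8.0625 12.8750] v=[0.8750 -1.7500]
Step 5: x=[7.9063 13.1875] v=[-0.3125 0.6250]
Step 6: x=[7.3907 14.2188] v=[-1.0313 2.0626]
Max displacement = 2.5000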